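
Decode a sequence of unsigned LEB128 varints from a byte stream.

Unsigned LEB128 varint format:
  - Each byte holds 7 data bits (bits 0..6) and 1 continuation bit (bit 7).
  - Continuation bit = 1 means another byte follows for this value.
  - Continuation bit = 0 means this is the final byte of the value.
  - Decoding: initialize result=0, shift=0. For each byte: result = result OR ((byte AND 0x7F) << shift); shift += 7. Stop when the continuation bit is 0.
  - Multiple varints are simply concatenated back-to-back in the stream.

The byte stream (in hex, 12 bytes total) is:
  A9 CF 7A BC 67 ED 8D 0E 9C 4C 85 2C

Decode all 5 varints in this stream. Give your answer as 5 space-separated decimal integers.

Answer: 2009001 13244 231149 9756 5637

Derivation:
  byte[0]=0xA9 cont=1 payload=0x29=41: acc |= 41<<0 -> acc=41 shift=7
  byte[1]=0xCF cont=1 payload=0x4F=79: acc |= 79<<7 -> acc=10153 shift=14
  byte[2]=0x7A cont=0 payload=0x7A=122: acc |= 122<<14 -> acc=2009001 shift=21 [end]
Varint 1: bytes[0:3] = A9 CF 7A -> value 2009001 (3 byte(s))
  byte[3]=0xBC cont=1 payload=0x3C=60: acc |= 60<<0 -> acc=60 shift=7
  byte[4]=0x67 cont=0 payload=0x67=103: acc |= 103<<7 -> acc=13244 shift=14 [end]
Varint 2: bytes[3:5] = BC 67 -> value 13244 (2 byte(s))
  byte[5]=0xED cont=1 payload=0x6D=109: acc |= 109<<0 -> acc=109 shift=7
  byte[6]=0x8D cont=1 payload=0x0D=13: acc |= 13<<7 -> acc=1773 shift=14
  byte[7]=0x0E cont=0 payload=0x0E=14: acc |= 14<<14 -> acc=231149 shift=21 [end]
Varint 3: bytes[5:8] = ED 8D 0E -> value 231149 (3 byte(s))
  byte[8]=0x9C cont=1 payload=0x1C=28: acc |= 28<<0 -> acc=28 shift=7
  byte[9]=0x4C cont=0 payload=0x4C=76: acc |= 76<<7 -> acc=9756 shift=14 [end]
Varint 4: bytes[8:10] = 9C 4C -> value 9756 (2 byte(s))
  byte[10]=0x85 cont=1 payload=0x05=5: acc |= 5<<0 -> acc=5 shift=7
  byte[11]=0x2C cont=0 payload=0x2C=44: acc |= 44<<7 -> acc=5637 shift=14 [end]
Varint 5: bytes[10:12] = 85 2C -> value 5637 (2 byte(s))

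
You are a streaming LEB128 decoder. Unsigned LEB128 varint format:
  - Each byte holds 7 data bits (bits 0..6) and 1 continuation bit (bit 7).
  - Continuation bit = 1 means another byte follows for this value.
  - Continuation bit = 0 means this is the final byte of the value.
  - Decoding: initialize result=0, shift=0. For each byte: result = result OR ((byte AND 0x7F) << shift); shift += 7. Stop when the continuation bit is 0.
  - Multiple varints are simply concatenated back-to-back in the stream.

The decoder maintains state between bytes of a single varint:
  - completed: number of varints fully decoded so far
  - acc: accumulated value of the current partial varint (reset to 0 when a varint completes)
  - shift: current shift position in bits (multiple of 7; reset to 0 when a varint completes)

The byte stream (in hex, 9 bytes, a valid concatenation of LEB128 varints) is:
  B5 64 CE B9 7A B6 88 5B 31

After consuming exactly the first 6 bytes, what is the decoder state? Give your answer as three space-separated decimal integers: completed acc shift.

byte[0]=0xB5 cont=1 payload=0x35: acc |= 53<<0 -> completed=0 acc=53 shift=7
byte[1]=0x64 cont=0 payload=0x64: varint #1 complete (value=12853); reset -> completed=1 acc=0 shift=0
byte[2]=0xCE cont=1 payload=0x4E: acc |= 78<<0 -> completed=1 acc=78 shift=7
byte[3]=0xB9 cont=1 payload=0x39: acc |= 57<<7 -> completed=1 acc=7374 shift=14
byte[4]=0x7A cont=0 payload=0x7A: varint #2 complete (value=2006222); reset -> completed=2 acc=0 shift=0
byte[5]=0xB6 cont=1 payload=0x36: acc |= 54<<0 -> completed=2 acc=54 shift=7

Answer: 2 54 7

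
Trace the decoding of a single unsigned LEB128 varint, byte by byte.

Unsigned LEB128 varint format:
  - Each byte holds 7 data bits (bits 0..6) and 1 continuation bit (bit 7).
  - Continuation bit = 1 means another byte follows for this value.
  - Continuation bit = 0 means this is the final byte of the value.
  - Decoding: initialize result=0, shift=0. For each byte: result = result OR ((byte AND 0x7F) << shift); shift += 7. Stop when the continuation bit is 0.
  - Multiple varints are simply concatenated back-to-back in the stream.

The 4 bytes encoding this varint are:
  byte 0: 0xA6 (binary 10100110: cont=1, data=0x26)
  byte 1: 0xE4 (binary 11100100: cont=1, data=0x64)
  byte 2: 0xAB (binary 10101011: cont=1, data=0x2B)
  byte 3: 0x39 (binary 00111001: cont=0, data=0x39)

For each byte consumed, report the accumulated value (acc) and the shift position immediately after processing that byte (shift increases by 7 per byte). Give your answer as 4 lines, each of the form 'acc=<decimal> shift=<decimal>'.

Answer: acc=38 shift=7
acc=12838 shift=14
acc=717350 shift=21
acc=120255014 shift=28

Derivation:
byte 0=0xA6: payload=0x26=38, contrib = 38<<0 = 38; acc -> 38, shift -> 7
byte 1=0xE4: payload=0x64=100, contrib = 100<<7 = 12800; acc -> 12838, shift -> 14
byte 2=0xAB: payload=0x2B=43, contrib = 43<<14 = 704512; acc -> 717350, shift -> 21
byte 3=0x39: payload=0x39=57, contrib = 57<<21 = 119537664; acc -> 120255014, shift -> 28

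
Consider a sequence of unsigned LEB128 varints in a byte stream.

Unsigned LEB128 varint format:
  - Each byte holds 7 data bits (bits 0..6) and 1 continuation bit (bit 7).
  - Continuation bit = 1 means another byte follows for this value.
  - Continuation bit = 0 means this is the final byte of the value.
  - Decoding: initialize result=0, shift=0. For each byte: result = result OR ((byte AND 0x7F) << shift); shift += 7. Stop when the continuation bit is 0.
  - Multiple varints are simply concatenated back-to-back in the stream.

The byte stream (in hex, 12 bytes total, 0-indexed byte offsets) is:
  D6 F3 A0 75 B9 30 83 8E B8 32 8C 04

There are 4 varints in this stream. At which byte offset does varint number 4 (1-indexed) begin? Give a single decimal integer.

  byte[0]=0xD6 cont=1 payload=0x56=86: acc |= 86<<0 -> acc=86 shift=7
  byte[1]=0xF3 cont=1 payload=0x73=115: acc |= 115<<7 -> acc=14806 shift=14
  byte[2]=0xA0 cont=1 payload=0x20=32: acc |= 32<<14 -> acc=539094 shift=21
  byte[3]=0x75 cont=0 payload=0x75=117: acc |= 117<<21 -> acc=245905878 shift=28 [end]
Varint 1: bytes[0:4] = D6 F3 A0 75 -> value 245905878 (4 byte(s))
  byte[4]=0xB9 cont=1 payload=0x39=57: acc |= 57<<0 -> acc=57 shift=7
  byte[5]=0x30 cont=0 payload=0x30=48: acc |= 48<<7 -> acc=6201 shift=14 [end]
Varint 2: bytes[4:6] = B9 30 -> value 6201 (2 byte(s))
  byte[6]=0x83 cont=1 payload=0x03=3: acc |= 3<<0 -> acc=3 shift=7
  byte[7]=0x8E cont=1 payload=0x0E=14: acc |= 14<<7 -> acc=1795 shift=14
  byte[8]=0xB8 cont=1 payload=0x38=56: acc |= 56<<14 -> acc=919299 shift=21
  byte[9]=0x32 cont=0 payload=0x32=50: acc |= 50<<21 -> acc=105776899 shift=28 [end]
Varint 3: bytes[6:10] = 83 8E B8 32 -> value 105776899 (4 byte(s))
  byte[10]=0x8C cont=1 payload=0x0C=12: acc |= 12<<0 -> acc=12 shift=7
  byte[11]=0x04 cont=0 payload=0x04=4: acc |= 4<<7 -> acc=524 shift=14 [end]
Varint 4: bytes[10:12] = 8C 04 -> value 524 (2 byte(s))

Answer: 10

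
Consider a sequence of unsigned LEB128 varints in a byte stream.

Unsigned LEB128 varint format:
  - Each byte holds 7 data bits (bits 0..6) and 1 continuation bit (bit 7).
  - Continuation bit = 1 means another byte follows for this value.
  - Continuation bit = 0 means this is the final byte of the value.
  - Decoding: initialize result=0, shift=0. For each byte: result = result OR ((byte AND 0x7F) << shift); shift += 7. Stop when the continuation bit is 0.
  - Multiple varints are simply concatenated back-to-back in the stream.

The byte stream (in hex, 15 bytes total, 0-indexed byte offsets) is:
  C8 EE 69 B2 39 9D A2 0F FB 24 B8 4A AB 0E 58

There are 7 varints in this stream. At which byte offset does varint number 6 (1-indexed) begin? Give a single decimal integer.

  byte[0]=0xC8 cont=1 payload=0x48=72: acc |= 72<<0 -> acc=72 shift=7
  byte[1]=0xEE cont=1 payload=0x6E=110: acc |= 110<<7 -> acc=14152 shift=14
  byte[2]=0x69 cont=0 payload=0x69=105: acc |= 105<<14 -> acc=1734472 shift=21 [end]
Varint 1: bytes[0:3] = C8 EE 69 -> value 1734472 (3 byte(s))
  byte[3]=0xB2 cont=1 payload=0x32=50: acc |= 50<<0 -> acc=50 shift=7
  byte[4]=0x39 cont=0 payload=0x39=57: acc |= 57<<7 -> acc=7346 shift=14 [end]
Varint 2: bytes[3:5] = B2 39 -> value 7346 (2 byte(s))
  byte[5]=0x9D cont=1 payload=0x1D=29: acc |= 29<<0 -> acc=29 shift=7
  byte[6]=0xA2 cont=1 payload=0x22=34: acc |= 34<<7 -> acc=4381 shift=14
  byte[7]=0x0F cont=0 payload=0x0F=15: acc |= 15<<14 -> acc=250141 shift=21 [end]
Varint 3: bytes[5:8] = 9D A2 0F -> value 250141 (3 byte(s))
  byte[8]=0xFB cont=1 payload=0x7B=123: acc |= 123<<0 -> acc=123 shift=7
  byte[9]=0x24 cont=0 payload=0x24=36: acc |= 36<<7 -> acc=4731 shift=14 [end]
Varint 4: bytes[8:10] = FB 24 -> value 4731 (2 byte(s))
  byte[10]=0xB8 cont=1 payload=0x38=56: acc |= 56<<0 -> acc=56 shift=7
  byte[11]=0x4A cont=0 payload=0x4A=74: acc |= 74<<7 -> acc=9528 shift=14 [end]
Varint 5: bytes[10:12] = B8 4A -> value 9528 (2 byte(s))
  byte[12]=0xAB cont=1 payload=0x2B=43: acc |= 43<<0 -> acc=43 shift=7
  byte[13]=0x0E cont=0 payload=0x0E=14: acc |= 14<<7 -> acc=1835 shift=14 [end]
Varint 6: bytes[12:14] = AB 0E -> value 1835 (2 byte(s))
  byte[14]=0x58 cont=0 payload=0x58=88: acc |= 88<<0 -> acc=88 shift=7 [end]
Varint 7: bytes[14:15] = 58 -> value 88 (1 byte(s))

Answer: 12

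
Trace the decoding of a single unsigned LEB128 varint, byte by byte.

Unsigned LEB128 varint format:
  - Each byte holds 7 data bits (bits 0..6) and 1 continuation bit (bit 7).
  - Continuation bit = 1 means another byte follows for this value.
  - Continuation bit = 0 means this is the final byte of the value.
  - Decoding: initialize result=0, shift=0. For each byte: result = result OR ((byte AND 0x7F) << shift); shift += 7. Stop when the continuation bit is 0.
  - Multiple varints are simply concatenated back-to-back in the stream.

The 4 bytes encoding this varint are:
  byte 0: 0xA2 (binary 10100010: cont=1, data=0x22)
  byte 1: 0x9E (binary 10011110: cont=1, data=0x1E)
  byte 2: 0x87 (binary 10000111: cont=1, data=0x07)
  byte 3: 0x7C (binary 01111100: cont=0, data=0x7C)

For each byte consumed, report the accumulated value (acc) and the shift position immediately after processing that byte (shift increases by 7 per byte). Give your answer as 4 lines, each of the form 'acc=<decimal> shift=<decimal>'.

Answer: acc=34 shift=7
acc=3874 shift=14
acc=118562 shift=21
acc=260165410 shift=28

Derivation:
byte 0=0xA2: payload=0x22=34, contrib = 34<<0 = 34; acc -> 34, shift -> 7
byte 1=0x9E: payload=0x1E=30, contrib = 30<<7 = 3840; acc -> 3874, shift -> 14
byte 2=0x87: payload=0x07=7, contrib = 7<<14 = 114688; acc -> 118562, shift -> 21
byte 3=0x7C: payload=0x7C=124, contrib = 124<<21 = 260046848; acc -> 260165410, shift -> 28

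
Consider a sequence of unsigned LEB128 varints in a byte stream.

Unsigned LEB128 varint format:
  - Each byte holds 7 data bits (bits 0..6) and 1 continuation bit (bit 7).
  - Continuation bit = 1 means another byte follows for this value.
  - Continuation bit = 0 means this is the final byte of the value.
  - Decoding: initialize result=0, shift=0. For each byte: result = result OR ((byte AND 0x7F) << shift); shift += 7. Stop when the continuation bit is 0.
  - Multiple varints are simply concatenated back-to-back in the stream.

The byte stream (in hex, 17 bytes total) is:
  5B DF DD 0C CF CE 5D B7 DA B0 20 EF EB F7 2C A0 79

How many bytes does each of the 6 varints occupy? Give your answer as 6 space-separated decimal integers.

Answer: 1 3 3 4 4 2

Derivation:
  byte[0]=0x5B cont=0 payload=0x5B=91: acc |= 91<<0 -> acc=91 shift=7 [end]
Varint 1: bytes[0:1] = 5B -> value 91 (1 byte(s))
  byte[1]=0xDF cont=1 payload=0x5F=95: acc |= 95<<0 -> acc=95 shift=7
  byte[2]=0xDD cont=1 payload=0x5D=93: acc |= 93<<7 -> acc=11999 shift=14
  byte[3]=0x0C cont=0 payload=0x0C=12: acc |= 12<<14 -> acc=208607 shift=21 [end]
Varint 2: bytes[1:4] = DF DD 0C -> value 208607 (3 byte(s))
  byte[4]=0xCF cont=1 payload=0x4F=79: acc |= 79<<0 -> acc=79 shift=7
  byte[5]=0xCE cont=1 payload=0x4E=78: acc |= 78<<7 -> acc=10063 shift=14
  byte[6]=0x5D cont=0 payload=0x5D=93: acc |= 93<<14 -> acc=1533775 shift=21 [end]
Varint 3: bytes[4:7] = CF CE 5D -> value 1533775 (3 byte(s))
  byte[7]=0xB7 cont=1 payload=0x37=55: acc |= 55<<0 -> acc=55 shift=7
  byte[8]=0xDA cont=1 payload=0x5A=90: acc |= 90<<7 -> acc=11575 shift=14
  byte[9]=0xB0 cont=1 payload=0x30=48: acc |= 48<<14 -> acc=798007 shift=21
  byte[10]=0x20 cont=0 payload=0x20=32: acc |= 32<<21 -> acc=67906871 shift=28 [end]
Varint 4: bytes[7:11] = B7 DA B0 20 -> value 67906871 (4 byte(s))
  byte[11]=0xEF cont=1 payload=0x6F=111: acc |= 111<<0 -> acc=111 shift=7
  byte[12]=0xEB cont=1 payload=0x6B=107: acc |= 107<<7 -> acc=13807 shift=14
  byte[13]=0xF7 cont=1 payload=0x77=119: acc |= 119<<14 -> acc=1963503 shift=21
  byte[14]=0x2C cont=0 payload=0x2C=44: acc |= 44<<21 -> acc=94238191 shift=28 [end]
Varint 5: bytes[11:15] = EF EB F7 2C -> value 94238191 (4 byte(s))
  byte[15]=0xA0 cont=1 payload=0x20=32: acc |= 32<<0 -> acc=32 shift=7
  byte[16]=0x79 cont=0 payload=0x79=121: acc |= 121<<7 -> acc=15520 shift=14 [end]
Varint 6: bytes[15:17] = A0 79 -> value 15520 (2 byte(s))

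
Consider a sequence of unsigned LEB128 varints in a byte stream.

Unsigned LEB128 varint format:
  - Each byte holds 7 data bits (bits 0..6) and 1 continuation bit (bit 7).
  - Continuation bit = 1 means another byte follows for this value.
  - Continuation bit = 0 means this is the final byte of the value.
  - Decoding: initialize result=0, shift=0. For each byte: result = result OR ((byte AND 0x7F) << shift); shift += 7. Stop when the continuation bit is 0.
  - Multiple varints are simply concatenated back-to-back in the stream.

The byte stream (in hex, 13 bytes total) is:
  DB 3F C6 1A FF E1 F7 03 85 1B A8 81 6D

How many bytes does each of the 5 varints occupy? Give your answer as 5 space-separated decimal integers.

  byte[0]=0xDB cont=1 payload=0x5B=91: acc |= 91<<0 -> acc=91 shift=7
  byte[1]=0x3F cont=0 payload=0x3F=63: acc |= 63<<7 -> acc=8155 shift=14 [end]
Varint 1: bytes[0:2] = DB 3F -> value 8155 (2 byte(s))
  byte[2]=0xC6 cont=1 payload=0x46=70: acc |= 70<<0 -> acc=70 shift=7
  byte[3]=0x1A cont=0 payload=0x1A=26: acc |= 26<<7 -> acc=3398 shift=14 [end]
Varint 2: bytes[2:4] = C6 1A -> value 3398 (2 byte(s))
  byte[4]=0xFF cont=1 payload=0x7F=127: acc |= 127<<0 -> acc=127 shift=7
  byte[5]=0xE1 cont=1 payload=0x61=97: acc |= 97<<7 -> acc=12543 shift=14
  byte[6]=0xF7 cont=1 payload=0x77=119: acc |= 119<<14 -> acc=1962239 shift=21
  byte[7]=0x03 cont=0 payload=0x03=3: acc |= 3<<21 -> acc=8253695 shift=28 [end]
Varint 3: bytes[4:8] = FF E1 F7 03 -> value 8253695 (4 byte(s))
  byte[8]=0x85 cont=1 payload=0x05=5: acc |= 5<<0 -> acc=5 shift=7
  byte[9]=0x1B cont=0 payload=0x1B=27: acc |= 27<<7 -> acc=3461 shift=14 [end]
Varint 4: bytes[8:10] = 85 1B -> value 3461 (2 byte(s))
  byte[10]=0xA8 cont=1 payload=0x28=40: acc |= 40<<0 -> acc=40 shift=7
  byte[11]=0x81 cont=1 payload=0x01=1: acc |= 1<<7 -> acc=168 shift=14
  byte[12]=0x6D cont=0 payload=0x6D=109: acc |= 109<<14 -> acc=1786024 shift=21 [end]
Varint 5: bytes[10:13] = A8 81 6D -> value 1786024 (3 byte(s))

Answer: 2 2 4 2 3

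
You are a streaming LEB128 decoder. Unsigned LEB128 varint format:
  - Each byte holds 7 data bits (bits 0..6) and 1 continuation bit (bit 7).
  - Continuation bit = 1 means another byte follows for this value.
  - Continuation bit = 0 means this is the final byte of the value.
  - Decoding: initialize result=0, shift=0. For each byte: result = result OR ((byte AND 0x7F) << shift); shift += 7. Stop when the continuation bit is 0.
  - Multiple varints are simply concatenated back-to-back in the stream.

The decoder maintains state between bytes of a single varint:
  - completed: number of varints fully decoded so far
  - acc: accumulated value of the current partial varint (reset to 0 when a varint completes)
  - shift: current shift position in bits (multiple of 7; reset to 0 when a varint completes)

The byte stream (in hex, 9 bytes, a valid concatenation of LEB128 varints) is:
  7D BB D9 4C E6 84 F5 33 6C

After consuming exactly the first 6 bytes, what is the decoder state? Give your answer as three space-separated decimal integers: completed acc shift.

byte[0]=0x7D cont=0 payload=0x7D: varint #1 complete (value=125); reset -> completed=1 acc=0 shift=0
byte[1]=0xBB cont=1 payload=0x3B: acc |= 59<<0 -> completed=1 acc=59 shift=7
byte[2]=0xD9 cont=1 payload=0x59: acc |= 89<<7 -> completed=1 acc=11451 shift=14
byte[3]=0x4C cont=0 payload=0x4C: varint #2 complete (value=1256635); reset -> completed=2 acc=0 shift=0
byte[4]=0xE6 cont=1 payload=0x66: acc |= 102<<0 -> completed=2 acc=102 shift=7
byte[5]=0x84 cont=1 payload=0x04: acc |= 4<<7 -> completed=2 acc=614 shift=14

Answer: 2 614 14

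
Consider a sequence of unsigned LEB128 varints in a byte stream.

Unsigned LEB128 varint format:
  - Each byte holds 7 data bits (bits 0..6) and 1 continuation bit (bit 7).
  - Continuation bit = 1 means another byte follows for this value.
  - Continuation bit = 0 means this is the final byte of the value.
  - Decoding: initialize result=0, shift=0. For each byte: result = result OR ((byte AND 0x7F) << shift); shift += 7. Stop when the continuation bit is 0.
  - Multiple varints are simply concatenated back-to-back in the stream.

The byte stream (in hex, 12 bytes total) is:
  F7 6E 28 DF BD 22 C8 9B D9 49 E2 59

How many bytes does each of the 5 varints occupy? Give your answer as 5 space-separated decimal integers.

  byte[0]=0xF7 cont=1 payload=0x77=119: acc |= 119<<0 -> acc=119 shift=7
  byte[1]=0x6E cont=0 payload=0x6E=110: acc |= 110<<7 -> acc=14199 shift=14 [end]
Varint 1: bytes[0:2] = F7 6E -> value 14199 (2 byte(s))
  byte[2]=0x28 cont=0 payload=0x28=40: acc |= 40<<0 -> acc=40 shift=7 [end]
Varint 2: bytes[2:3] = 28 -> value 40 (1 byte(s))
  byte[3]=0xDF cont=1 payload=0x5F=95: acc |= 95<<0 -> acc=95 shift=7
  byte[4]=0xBD cont=1 payload=0x3D=61: acc |= 61<<7 -> acc=7903 shift=14
  byte[5]=0x22 cont=0 payload=0x22=34: acc |= 34<<14 -> acc=564959 shift=21 [end]
Varint 3: bytes[3:6] = DF BD 22 -> value 564959 (3 byte(s))
  byte[6]=0xC8 cont=1 payload=0x48=72: acc |= 72<<0 -> acc=72 shift=7
  byte[7]=0x9B cont=1 payload=0x1B=27: acc |= 27<<7 -> acc=3528 shift=14
  byte[8]=0xD9 cont=1 payload=0x59=89: acc |= 89<<14 -> acc=1461704 shift=21
  byte[9]=0x49 cont=0 payload=0x49=73: acc |= 73<<21 -> acc=154553800 shift=28 [end]
Varint 4: bytes[6:10] = C8 9B D9 49 -> value 154553800 (4 byte(s))
  byte[10]=0xE2 cont=1 payload=0x62=98: acc |= 98<<0 -> acc=98 shift=7
  byte[11]=0x59 cont=0 payload=0x59=89: acc |= 89<<7 -> acc=11490 shift=14 [end]
Varint 5: bytes[10:12] = E2 59 -> value 11490 (2 byte(s))

Answer: 2 1 3 4 2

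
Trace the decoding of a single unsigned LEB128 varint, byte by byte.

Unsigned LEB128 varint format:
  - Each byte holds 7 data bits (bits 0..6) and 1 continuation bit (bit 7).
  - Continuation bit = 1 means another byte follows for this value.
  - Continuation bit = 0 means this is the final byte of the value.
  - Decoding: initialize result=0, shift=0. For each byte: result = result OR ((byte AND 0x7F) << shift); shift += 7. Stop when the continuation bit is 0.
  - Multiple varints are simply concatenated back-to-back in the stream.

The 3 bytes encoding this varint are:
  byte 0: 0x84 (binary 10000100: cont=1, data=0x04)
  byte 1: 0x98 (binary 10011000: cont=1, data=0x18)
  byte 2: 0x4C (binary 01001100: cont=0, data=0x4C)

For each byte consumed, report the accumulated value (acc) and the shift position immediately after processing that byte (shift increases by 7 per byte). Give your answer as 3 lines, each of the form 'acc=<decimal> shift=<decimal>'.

Answer: acc=4 shift=7
acc=3076 shift=14
acc=1248260 shift=21

Derivation:
byte 0=0x84: payload=0x04=4, contrib = 4<<0 = 4; acc -> 4, shift -> 7
byte 1=0x98: payload=0x18=24, contrib = 24<<7 = 3072; acc -> 3076, shift -> 14
byte 2=0x4C: payload=0x4C=76, contrib = 76<<14 = 1245184; acc -> 1248260, shift -> 21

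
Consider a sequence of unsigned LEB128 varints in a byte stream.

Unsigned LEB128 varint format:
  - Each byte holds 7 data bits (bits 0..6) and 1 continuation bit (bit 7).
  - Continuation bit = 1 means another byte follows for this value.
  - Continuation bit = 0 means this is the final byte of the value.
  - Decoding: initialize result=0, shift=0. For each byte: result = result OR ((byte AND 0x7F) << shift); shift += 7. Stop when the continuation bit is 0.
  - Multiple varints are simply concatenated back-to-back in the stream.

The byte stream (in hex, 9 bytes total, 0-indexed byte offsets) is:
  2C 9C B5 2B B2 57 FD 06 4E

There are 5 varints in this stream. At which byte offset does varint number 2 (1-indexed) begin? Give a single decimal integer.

  byte[0]=0x2C cont=0 payload=0x2C=44: acc |= 44<<0 -> acc=44 shift=7 [end]
Varint 1: bytes[0:1] = 2C -> value 44 (1 byte(s))
  byte[1]=0x9C cont=1 payload=0x1C=28: acc |= 28<<0 -> acc=28 shift=7
  byte[2]=0xB5 cont=1 payload=0x35=53: acc |= 53<<7 -> acc=6812 shift=14
  byte[3]=0x2B cont=0 payload=0x2B=43: acc |= 43<<14 -> acc=711324 shift=21 [end]
Varint 2: bytes[1:4] = 9C B5 2B -> value 711324 (3 byte(s))
  byte[4]=0xB2 cont=1 payload=0x32=50: acc |= 50<<0 -> acc=50 shift=7
  byte[5]=0x57 cont=0 payload=0x57=87: acc |= 87<<7 -> acc=11186 shift=14 [end]
Varint 3: bytes[4:6] = B2 57 -> value 11186 (2 byte(s))
  byte[6]=0xFD cont=1 payload=0x7D=125: acc |= 125<<0 -> acc=125 shift=7
  byte[7]=0x06 cont=0 payload=0x06=6: acc |= 6<<7 -> acc=893 shift=14 [end]
Varint 4: bytes[6:8] = FD 06 -> value 893 (2 byte(s))
  byte[8]=0x4E cont=0 payload=0x4E=78: acc |= 78<<0 -> acc=78 shift=7 [end]
Varint 5: bytes[8:9] = 4E -> value 78 (1 byte(s))

Answer: 1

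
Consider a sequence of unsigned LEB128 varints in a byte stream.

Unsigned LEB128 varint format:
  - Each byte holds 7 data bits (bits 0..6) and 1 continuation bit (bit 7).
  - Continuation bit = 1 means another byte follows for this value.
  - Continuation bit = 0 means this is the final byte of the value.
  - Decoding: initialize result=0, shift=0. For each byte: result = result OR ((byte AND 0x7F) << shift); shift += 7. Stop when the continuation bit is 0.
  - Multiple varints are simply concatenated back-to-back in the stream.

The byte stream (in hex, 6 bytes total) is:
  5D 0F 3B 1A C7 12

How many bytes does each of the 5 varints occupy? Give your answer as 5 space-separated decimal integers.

  byte[0]=0x5D cont=0 payload=0x5D=93: acc |= 93<<0 -> acc=93 shift=7 [end]
Varint 1: bytes[0:1] = 5D -> value 93 (1 byte(s))
  byte[1]=0x0F cont=0 payload=0x0F=15: acc |= 15<<0 -> acc=15 shift=7 [end]
Varint 2: bytes[1:2] = 0F -> value 15 (1 byte(s))
  byte[2]=0x3B cont=0 payload=0x3B=59: acc |= 59<<0 -> acc=59 shift=7 [end]
Varint 3: bytes[2:3] = 3B -> value 59 (1 byte(s))
  byte[3]=0x1A cont=0 payload=0x1A=26: acc |= 26<<0 -> acc=26 shift=7 [end]
Varint 4: bytes[3:4] = 1A -> value 26 (1 byte(s))
  byte[4]=0xC7 cont=1 payload=0x47=71: acc |= 71<<0 -> acc=71 shift=7
  byte[5]=0x12 cont=0 payload=0x12=18: acc |= 18<<7 -> acc=2375 shift=14 [end]
Varint 5: bytes[4:6] = C7 12 -> value 2375 (2 byte(s))

Answer: 1 1 1 1 2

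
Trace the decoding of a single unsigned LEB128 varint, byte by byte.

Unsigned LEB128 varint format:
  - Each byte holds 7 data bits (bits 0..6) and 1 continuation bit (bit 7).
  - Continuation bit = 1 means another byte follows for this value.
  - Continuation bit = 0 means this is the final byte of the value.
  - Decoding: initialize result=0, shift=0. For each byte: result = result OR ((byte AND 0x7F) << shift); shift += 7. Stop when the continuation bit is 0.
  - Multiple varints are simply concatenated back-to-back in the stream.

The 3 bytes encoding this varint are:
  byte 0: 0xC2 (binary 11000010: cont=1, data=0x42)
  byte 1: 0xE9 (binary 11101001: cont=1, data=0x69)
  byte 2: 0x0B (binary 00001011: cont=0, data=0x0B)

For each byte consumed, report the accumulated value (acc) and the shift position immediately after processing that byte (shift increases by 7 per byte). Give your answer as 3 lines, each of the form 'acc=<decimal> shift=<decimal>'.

byte 0=0xC2: payload=0x42=66, contrib = 66<<0 = 66; acc -> 66, shift -> 7
byte 1=0xE9: payload=0x69=105, contrib = 105<<7 = 13440; acc -> 13506, shift -> 14
byte 2=0x0B: payload=0x0B=11, contrib = 11<<14 = 180224; acc -> 193730, shift -> 21

Answer: acc=66 shift=7
acc=13506 shift=14
acc=193730 shift=21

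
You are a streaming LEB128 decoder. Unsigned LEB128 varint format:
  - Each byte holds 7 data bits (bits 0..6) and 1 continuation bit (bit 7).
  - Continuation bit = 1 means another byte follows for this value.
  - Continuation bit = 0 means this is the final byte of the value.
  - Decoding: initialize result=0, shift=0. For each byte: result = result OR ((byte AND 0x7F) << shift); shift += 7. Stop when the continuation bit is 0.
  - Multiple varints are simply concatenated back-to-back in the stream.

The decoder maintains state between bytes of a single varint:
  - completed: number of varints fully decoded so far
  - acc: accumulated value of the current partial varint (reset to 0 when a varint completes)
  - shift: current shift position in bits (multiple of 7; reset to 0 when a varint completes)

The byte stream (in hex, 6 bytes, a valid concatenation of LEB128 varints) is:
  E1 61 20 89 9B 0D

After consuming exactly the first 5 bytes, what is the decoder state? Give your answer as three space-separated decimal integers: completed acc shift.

Answer: 2 3465 14

Derivation:
byte[0]=0xE1 cont=1 payload=0x61: acc |= 97<<0 -> completed=0 acc=97 shift=7
byte[1]=0x61 cont=0 payload=0x61: varint #1 complete (value=12513); reset -> completed=1 acc=0 shift=0
byte[2]=0x20 cont=0 payload=0x20: varint #2 complete (value=32); reset -> completed=2 acc=0 shift=0
byte[3]=0x89 cont=1 payload=0x09: acc |= 9<<0 -> completed=2 acc=9 shift=7
byte[4]=0x9B cont=1 payload=0x1B: acc |= 27<<7 -> completed=2 acc=3465 shift=14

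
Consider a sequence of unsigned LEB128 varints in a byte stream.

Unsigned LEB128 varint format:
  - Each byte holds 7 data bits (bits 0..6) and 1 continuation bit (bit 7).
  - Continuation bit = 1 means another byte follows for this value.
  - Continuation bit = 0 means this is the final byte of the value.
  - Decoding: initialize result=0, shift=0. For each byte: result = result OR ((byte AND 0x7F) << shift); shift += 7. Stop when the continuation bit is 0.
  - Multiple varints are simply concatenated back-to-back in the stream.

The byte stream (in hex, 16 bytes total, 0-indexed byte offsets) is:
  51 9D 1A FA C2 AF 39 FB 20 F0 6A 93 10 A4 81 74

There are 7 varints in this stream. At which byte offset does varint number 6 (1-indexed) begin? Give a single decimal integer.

  byte[0]=0x51 cont=0 payload=0x51=81: acc |= 81<<0 -> acc=81 shift=7 [end]
Varint 1: bytes[0:1] = 51 -> value 81 (1 byte(s))
  byte[1]=0x9D cont=1 payload=0x1D=29: acc |= 29<<0 -> acc=29 shift=7
  byte[2]=0x1A cont=0 payload=0x1A=26: acc |= 26<<7 -> acc=3357 shift=14 [end]
Varint 2: bytes[1:3] = 9D 1A -> value 3357 (2 byte(s))
  byte[3]=0xFA cont=1 payload=0x7A=122: acc |= 122<<0 -> acc=122 shift=7
  byte[4]=0xC2 cont=1 payload=0x42=66: acc |= 66<<7 -> acc=8570 shift=14
  byte[5]=0xAF cont=1 payload=0x2F=47: acc |= 47<<14 -> acc=778618 shift=21
  byte[6]=0x39 cont=0 payload=0x39=57: acc |= 57<<21 -> acc=120316282 shift=28 [end]
Varint 3: bytes[3:7] = FA C2 AF 39 -> value 120316282 (4 byte(s))
  byte[7]=0xFB cont=1 payload=0x7B=123: acc |= 123<<0 -> acc=123 shift=7
  byte[8]=0x20 cont=0 payload=0x20=32: acc |= 32<<7 -> acc=4219 shift=14 [end]
Varint 4: bytes[7:9] = FB 20 -> value 4219 (2 byte(s))
  byte[9]=0xF0 cont=1 payload=0x70=112: acc |= 112<<0 -> acc=112 shift=7
  byte[10]=0x6A cont=0 payload=0x6A=106: acc |= 106<<7 -> acc=13680 shift=14 [end]
Varint 5: bytes[9:11] = F0 6A -> value 13680 (2 byte(s))
  byte[11]=0x93 cont=1 payload=0x13=19: acc |= 19<<0 -> acc=19 shift=7
  byte[12]=0x10 cont=0 payload=0x10=16: acc |= 16<<7 -> acc=2067 shift=14 [end]
Varint 6: bytes[11:13] = 93 10 -> value 2067 (2 byte(s))
  byte[13]=0xA4 cont=1 payload=0x24=36: acc |= 36<<0 -> acc=36 shift=7
  byte[14]=0x81 cont=1 payload=0x01=1: acc |= 1<<7 -> acc=164 shift=14
  byte[15]=0x74 cont=0 payload=0x74=116: acc |= 116<<14 -> acc=1900708 shift=21 [end]
Varint 7: bytes[13:16] = A4 81 74 -> value 1900708 (3 byte(s))

Answer: 11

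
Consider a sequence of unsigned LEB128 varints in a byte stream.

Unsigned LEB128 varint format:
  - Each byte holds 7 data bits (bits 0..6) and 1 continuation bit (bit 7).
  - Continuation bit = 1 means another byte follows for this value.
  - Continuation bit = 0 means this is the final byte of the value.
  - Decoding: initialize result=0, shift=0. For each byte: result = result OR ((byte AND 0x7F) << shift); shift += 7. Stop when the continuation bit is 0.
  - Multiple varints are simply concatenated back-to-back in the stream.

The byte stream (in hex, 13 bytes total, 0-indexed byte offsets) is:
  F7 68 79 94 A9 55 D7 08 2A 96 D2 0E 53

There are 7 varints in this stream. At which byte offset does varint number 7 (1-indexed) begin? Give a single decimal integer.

  byte[0]=0xF7 cont=1 payload=0x77=119: acc |= 119<<0 -> acc=119 shift=7
  byte[1]=0x68 cont=0 payload=0x68=104: acc |= 104<<7 -> acc=13431 shift=14 [end]
Varint 1: bytes[0:2] = F7 68 -> value 13431 (2 byte(s))
  byte[2]=0x79 cont=0 payload=0x79=121: acc |= 121<<0 -> acc=121 shift=7 [end]
Varint 2: bytes[2:3] = 79 -> value 121 (1 byte(s))
  byte[3]=0x94 cont=1 payload=0x14=20: acc |= 20<<0 -> acc=20 shift=7
  byte[4]=0xA9 cont=1 payload=0x29=41: acc |= 41<<7 -> acc=5268 shift=14
  byte[5]=0x55 cont=0 payload=0x55=85: acc |= 85<<14 -> acc=1397908 shift=21 [end]
Varint 3: bytes[3:6] = 94 A9 55 -> value 1397908 (3 byte(s))
  byte[6]=0xD7 cont=1 payload=0x57=87: acc |= 87<<0 -> acc=87 shift=7
  byte[7]=0x08 cont=0 payload=0x08=8: acc |= 8<<7 -> acc=1111 shift=14 [end]
Varint 4: bytes[6:8] = D7 08 -> value 1111 (2 byte(s))
  byte[8]=0x2A cont=0 payload=0x2A=42: acc |= 42<<0 -> acc=42 shift=7 [end]
Varint 5: bytes[8:9] = 2A -> value 42 (1 byte(s))
  byte[9]=0x96 cont=1 payload=0x16=22: acc |= 22<<0 -> acc=22 shift=7
  byte[10]=0xD2 cont=1 payload=0x52=82: acc |= 82<<7 -> acc=10518 shift=14
  byte[11]=0x0E cont=0 payload=0x0E=14: acc |= 14<<14 -> acc=239894 shift=21 [end]
Varint 6: bytes[9:12] = 96 D2 0E -> value 239894 (3 byte(s))
  byte[12]=0x53 cont=0 payload=0x53=83: acc |= 83<<0 -> acc=83 shift=7 [end]
Varint 7: bytes[12:13] = 53 -> value 83 (1 byte(s))

Answer: 12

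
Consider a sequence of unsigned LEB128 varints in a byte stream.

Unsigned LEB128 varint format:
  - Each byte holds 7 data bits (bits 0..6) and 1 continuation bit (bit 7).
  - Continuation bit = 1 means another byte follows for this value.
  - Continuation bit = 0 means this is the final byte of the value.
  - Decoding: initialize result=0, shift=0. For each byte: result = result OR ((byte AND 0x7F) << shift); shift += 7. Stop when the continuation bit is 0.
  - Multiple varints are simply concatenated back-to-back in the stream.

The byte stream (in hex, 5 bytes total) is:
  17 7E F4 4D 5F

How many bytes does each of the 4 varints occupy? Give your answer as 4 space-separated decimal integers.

Answer: 1 1 2 1

Derivation:
  byte[0]=0x17 cont=0 payload=0x17=23: acc |= 23<<0 -> acc=23 shift=7 [end]
Varint 1: bytes[0:1] = 17 -> value 23 (1 byte(s))
  byte[1]=0x7E cont=0 payload=0x7E=126: acc |= 126<<0 -> acc=126 shift=7 [end]
Varint 2: bytes[1:2] = 7E -> value 126 (1 byte(s))
  byte[2]=0xF4 cont=1 payload=0x74=116: acc |= 116<<0 -> acc=116 shift=7
  byte[3]=0x4D cont=0 payload=0x4D=77: acc |= 77<<7 -> acc=9972 shift=14 [end]
Varint 3: bytes[2:4] = F4 4D -> value 9972 (2 byte(s))
  byte[4]=0x5F cont=0 payload=0x5F=95: acc |= 95<<0 -> acc=95 shift=7 [end]
Varint 4: bytes[4:5] = 5F -> value 95 (1 byte(s))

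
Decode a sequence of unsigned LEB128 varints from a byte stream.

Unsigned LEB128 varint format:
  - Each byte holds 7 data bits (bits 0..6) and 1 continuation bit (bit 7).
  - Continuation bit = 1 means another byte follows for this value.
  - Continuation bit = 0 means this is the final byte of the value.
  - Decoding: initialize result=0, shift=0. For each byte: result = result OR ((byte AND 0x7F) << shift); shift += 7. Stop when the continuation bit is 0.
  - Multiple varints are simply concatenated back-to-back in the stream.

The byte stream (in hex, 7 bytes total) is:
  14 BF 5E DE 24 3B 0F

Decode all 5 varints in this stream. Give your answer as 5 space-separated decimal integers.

  byte[0]=0x14 cont=0 payload=0x14=20: acc |= 20<<0 -> acc=20 shift=7 [end]
Varint 1: bytes[0:1] = 14 -> value 20 (1 byte(s))
  byte[1]=0xBF cont=1 payload=0x3F=63: acc |= 63<<0 -> acc=63 shift=7
  byte[2]=0x5E cont=0 payload=0x5E=94: acc |= 94<<7 -> acc=12095 shift=14 [end]
Varint 2: bytes[1:3] = BF 5E -> value 12095 (2 byte(s))
  byte[3]=0xDE cont=1 payload=0x5E=94: acc |= 94<<0 -> acc=94 shift=7
  byte[4]=0x24 cont=0 payload=0x24=36: acc |= 36<<7 -> acc=4702 shift=14 [end]
Varint 3: bytes[3:5] = DE 24 -> value 4702 (2 byte(s))
  byte[5]=0x3B cont=0 payload=0x3B=59: acc |= 59<<0 -> acc=59 shift=7 [end]
Varint 4: bytes[5:6] = 3B -> value 59 (1 byte(s))
  byte[6]=0x0F cont=0 payload=0x0F=15: acc |= 15<<0 -> acc=15 shift=7 [end]
Varint 5: bytes[6:7] = 0F -> value 15 (1 byte(s))

Answer: 20 12095 4702 59 15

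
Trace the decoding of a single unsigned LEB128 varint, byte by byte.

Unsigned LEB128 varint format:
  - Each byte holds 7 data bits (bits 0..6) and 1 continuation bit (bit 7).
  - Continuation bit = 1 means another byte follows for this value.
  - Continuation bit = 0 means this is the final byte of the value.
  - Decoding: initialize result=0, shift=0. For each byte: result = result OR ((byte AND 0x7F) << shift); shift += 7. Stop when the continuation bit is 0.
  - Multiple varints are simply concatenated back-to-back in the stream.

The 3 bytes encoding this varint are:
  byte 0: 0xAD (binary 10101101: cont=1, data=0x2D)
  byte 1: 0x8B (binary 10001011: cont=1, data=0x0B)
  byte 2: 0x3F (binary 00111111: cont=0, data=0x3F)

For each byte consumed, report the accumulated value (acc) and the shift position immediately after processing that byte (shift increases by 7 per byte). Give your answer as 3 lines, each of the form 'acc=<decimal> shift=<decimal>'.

byte 0=0xAD: payload=0x2D=45, contrib = 45<<0 = 45; acc -> 45, shift -> 7
byte 1=0x8B: payload=0x0B=11, contrib = 11<<7 = 1408; acc -> 1453, shift -> 14
byte 2=0x3F: payload=0x3F=63, contrib = 63<<14 = 1032192; acc -> 1033645, shift -> 21

Answer: acc=45 shift=7
acc=1453 shift=14
acc=1033645 shift=21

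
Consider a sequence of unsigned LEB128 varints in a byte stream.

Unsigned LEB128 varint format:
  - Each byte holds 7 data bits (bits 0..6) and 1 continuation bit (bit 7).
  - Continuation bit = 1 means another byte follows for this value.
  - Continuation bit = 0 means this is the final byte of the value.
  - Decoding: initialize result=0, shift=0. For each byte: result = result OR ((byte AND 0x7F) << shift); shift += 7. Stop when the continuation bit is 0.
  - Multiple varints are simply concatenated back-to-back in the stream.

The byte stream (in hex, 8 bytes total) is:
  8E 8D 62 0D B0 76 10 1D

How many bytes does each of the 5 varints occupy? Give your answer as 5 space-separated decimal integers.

  byte[0]=0x8E cont=1 payload=0x0E=14: acc |= 14<<0 -> acc=14 shift=7
  byte[1]=0x8D cont=1 payload=0x0D=13: acc |= 13<<7 -> acc=1678 shift=14
  byte[2]=0x62 cont=0 payload=0x62=98: acc |= 98<<14 -> acc=1607310 shift=21 [end]
Varint 1: bytes[0:3] = 8E 8D 62 -> value 1607310 (3 byte(s))
  byte[3]=0x0D cont=0 payload=0x0D=13: acc |= 13<<0 -> acc=13 shift=7 [end]
Varint 2: bytes[3:4] = 0D -> value 13 (1 byte(s))
  byte[4]=0xB0 cont=1 payload=0x30=48: acc |= 48<<0 -> acc=48 shift=7
  byte[5]=0x76 cont=0 payload=0x76=118: acc |= 118<<7 -> acc=15152 shift=14 [end]
Varint 3: bytes[4:6] = B0 76 -> value 15152 (2 byte(s))
  byte[6]=0x10 cont=0 payload=0x10=16: acc |= 16<<0 -> acc=16 shift=7 [end]
Varint 4: bytes[6:7] = 10 -> value 16 (1 byte(s))
  byte[7]=0x1D cont=0 payload=0x1D=29: acc |= 29<<0 -> acc=29 shift=7 [end]
Varint 5: bytes[7:8] = 1D -> value 29 (1 byte(s))

Answer: 3 1 2 1 1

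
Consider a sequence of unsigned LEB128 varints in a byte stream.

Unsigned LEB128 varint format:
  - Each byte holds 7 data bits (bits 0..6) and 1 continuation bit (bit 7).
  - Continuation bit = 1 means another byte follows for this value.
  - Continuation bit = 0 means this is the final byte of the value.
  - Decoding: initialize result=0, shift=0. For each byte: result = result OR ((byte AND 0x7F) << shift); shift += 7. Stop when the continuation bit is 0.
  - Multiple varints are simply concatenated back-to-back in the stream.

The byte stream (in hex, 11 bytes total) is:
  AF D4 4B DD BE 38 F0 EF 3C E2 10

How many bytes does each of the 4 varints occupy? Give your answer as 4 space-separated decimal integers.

Answer: 3 3 3 2

Derivation:
  byte[0]=0xAF cont=1 payload=0x2F=47: acc |= 47<<0 -> acc=47 shift=7
  byte[1]=0xD4 cont=1 payload=0x54=84: acc |= 84<<7 -> acc=10799 shift=14
  byte[2]=0x4B cont=0 payload=0x4B=75: acc |= 75<<14 -> acc=1239599 shift=21 [end]
Varint 1: bytes[0:3] = AF D4 4B -> value 1239599 (3 byte(s))
  byte[3]=0xDD cont=1 payload=0x5D=93: acc |= 93<<0 -> acc=93 shift=7
  byte[4]=0xBE cont=1 payload=0x3E=62: acc |= 62<<7 -> acc=8029 shift=14
  byte[5]=0x38 cont=0 payload=0x38=56: acc |= 56<<14 -> acc=925533 shift=21 [end]
Varint 2: bytes[3:6] = DD BE 38 -> value 925533 (3 byte(s))
  byte[6]=0xF0 cont=1 payload=0x70=112: acc |= 112<<0 -> acc=112 shift=7
  byte[7]=0xEF cont=1 payload=0x6F=111: acc |= 111<<7 -> acc=14320 shift=14
  byte[8]=0x3C cont=0 payload=0x3C=60: acc |= 60<<14 -> acc=997360 shift=21 [end]
Varint 3: bytes[6:9] = F0 EF 3C -> value 997360 (3 byte(s))
  byte[9]=0xE2 cont=1 payload=0x62=98: acc |= 98<<0 -> acc=98 shift=7
  byte[10]=0x10 cont=0 payload=0x10=16: acc |= 16<<7 -> acc=2146 shift=14 [end]
Varint 4: bytes[9:11] = E2 10 -> value 2146 (2 byte(s))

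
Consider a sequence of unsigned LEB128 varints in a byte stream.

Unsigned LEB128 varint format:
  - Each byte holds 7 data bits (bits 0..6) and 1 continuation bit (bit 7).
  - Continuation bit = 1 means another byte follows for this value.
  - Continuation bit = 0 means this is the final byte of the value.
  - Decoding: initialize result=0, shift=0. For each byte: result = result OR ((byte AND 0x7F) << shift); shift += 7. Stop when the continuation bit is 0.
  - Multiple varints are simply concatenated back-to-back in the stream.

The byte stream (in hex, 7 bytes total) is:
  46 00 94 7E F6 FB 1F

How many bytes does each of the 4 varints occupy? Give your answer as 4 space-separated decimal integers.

  byte[0]=0x46 cont=0 payload=0x46=70: acc |= 70<<0 -> acc=70 shift=7 [end]
Varint 1: bytes[0:1] = 46 -> value 70 (1 byte(s))
  byte[1]=0x00 cont=0 payload=0x00=0: acc |= 0<<0 -> acc=0 shift=7 [end]
Varint 2: bytes[1:2] = 00 -> value 0 (1 byte(s))
  byte[2]=0x94 cont=1 payload=0x14=20: acc |= 20<<0 -> acc=20 shift=7
  byte[3]=0x7E cont=0 payload=0x7E=126: acc |= 126<<7 -> acc=16148 shift=14 [end]
Varint 3: bytes[2:4] = 94 7E -> value 16148 (2 byte(s))
  byte[4]=0xF6 cont=1 payload=0x76=118: acc |= 118<<0 -> acc=118 shift=7
  byte[5]=0xFB cont=1 payload=0x7B=123: acc |= 123<<7 -> acc=15862 shift=14
  byte[6]=0x1F cont=0 payload=0x1F=31: acc |= 31<<14 -> acc=523766 shift=21 [end]
Varint 4: bytes[4:7] = F6 FB 1F -> value 523766 (3 byte(s))

Answer: 1 1 2 3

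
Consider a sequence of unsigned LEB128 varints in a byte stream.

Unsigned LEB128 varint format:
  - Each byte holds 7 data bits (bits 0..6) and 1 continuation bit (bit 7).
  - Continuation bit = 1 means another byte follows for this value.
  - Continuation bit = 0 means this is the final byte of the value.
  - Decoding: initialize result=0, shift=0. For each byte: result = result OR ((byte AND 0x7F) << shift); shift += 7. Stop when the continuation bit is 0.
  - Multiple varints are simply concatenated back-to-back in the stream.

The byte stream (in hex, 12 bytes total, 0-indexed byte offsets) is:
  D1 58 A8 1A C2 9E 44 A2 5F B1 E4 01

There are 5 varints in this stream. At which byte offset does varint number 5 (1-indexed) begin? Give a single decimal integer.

Answer: 9

Derivation:
  byte[0]=0xD1 cont=1 payload=0x51=81: acc |= 81<<0 -> acc=81 shift=7
  byte[1]=0x58 cont=0 payload=0x58=88: acc |= 88<<7 -> acc=11345 shift=14 [end]
Varint 1: bytes[0:2] = D1 58 -> value 11345 (2 byte(s))
  byte[2]=0xA8 cont=1 payload=0x28=40: acc |= 40<<0 -> acc=40 shift=7
  byte[3]=0x1A cont=0 payload=0x1A=26: acc |= 26<<7 -> acc=3368 shift=14 [end]
Varint 2: bytes[2:4] = A8 1A -> value 3368 (2 byte(s))
  byte[4]=0xC2 cont=1 payload=0x42=66: acc |= 66<<0 -> acc=66 shift=7
  byte[5]=0x9E cont=1 payload=0x1E=30: acc |= 30<<7 -> acc=3906 shift=14
  byte[6]=0x44 cont=0 payload=0x44=68: acc |= 68<<14 -> acc=1118018 shift=21 [end]
Varint 3: bytes[4:7] = C2 9E 44 -> value 1118018 (3 byte(s))
  byte[7]=0xA2 cont=1 payload=0x22=34: acc |= 34<<0 -> acc=34 shift=7
  byte[8]=0x5F cont=0 payload=0x5F=95: acc |= 95<<7 -> acc=12194 shift=14 [end]
Varint 4: bytes[7:9] = A2 5F -> value 12194 (2 byte(s))
  byte[9]=0xB1 cont=1 payload=0x31=49: acc |= 49<<0 -> acc=49 shift=7
  byte[10]=0xE4 cont=1 payload=0x64=100: acc |= 100<<7 -> acc=12849 shift=14
  byte[11]=0x01 cont=0 payload=0x01=1: acc |= 1<<14 -> acc=29233 shift=21 [end]
Varint 5: bytes[9:12] = B1 E4 01 -> value 29233 (3 byte(s))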